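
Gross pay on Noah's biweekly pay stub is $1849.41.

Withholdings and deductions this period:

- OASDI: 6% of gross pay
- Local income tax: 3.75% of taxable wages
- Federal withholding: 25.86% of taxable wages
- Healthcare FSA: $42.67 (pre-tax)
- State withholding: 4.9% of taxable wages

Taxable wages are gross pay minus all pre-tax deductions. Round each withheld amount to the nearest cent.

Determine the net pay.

$1072.28

Healthcare FSA: $42.67
Taxable wages = $1849.41 − $42.67 = $1806.74
State withholding: $1806.74 × 0.049 = $88.53
Federal withholding: $1806.74 × 0.2586 = $467.22
Local income tax: $1806.74 × 0.0375 = $67.75
OASDI: $1849.41 × 0.06 = $110.96
Total deductions = $42.67 + $88.53 + $467.22 + $67.75 + $110.96 = $777.13
Net pay = $1849.41 − $777.13 = $1072.28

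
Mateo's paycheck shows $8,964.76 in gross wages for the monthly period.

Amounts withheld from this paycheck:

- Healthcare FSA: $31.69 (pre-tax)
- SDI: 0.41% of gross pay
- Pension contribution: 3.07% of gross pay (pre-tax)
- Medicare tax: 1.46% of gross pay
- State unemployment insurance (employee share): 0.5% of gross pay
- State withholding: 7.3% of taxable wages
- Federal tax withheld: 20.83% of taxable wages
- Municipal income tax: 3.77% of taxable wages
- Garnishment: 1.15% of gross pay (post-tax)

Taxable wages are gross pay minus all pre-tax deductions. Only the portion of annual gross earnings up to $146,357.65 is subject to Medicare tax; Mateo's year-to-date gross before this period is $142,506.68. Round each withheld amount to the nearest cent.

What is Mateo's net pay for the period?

$5,655.11

Healthcare FSA: $31.69
Pension contribution: $8,964.76 × 0.0307 = $275.22
Pre-tax total = $31.69 + $275.22 = $306.91
Taxable wages = $8,964.76 − $306.91 = $8,657.85
Municipal income tax: $8,657.85 × 0.0377 = $326.40
State withholding: $8,657.85 × 0.073 = $632.02
Federal tax withheld: $8,657.85 × 0.2083 = $1,803.43
Medicare tax: only $146,357.65 − $142,506.68 = $3,850.97 of this check is subject → $3,850.97 × 0.0146 = $56.22
State unemployment insurance (employee share): $8,964.76 × 0.005 = $44.82
SDI: $8,964.76 × 0.0041 = $36.76
Garnishment: $8,964.76 × 0.0115 = $103.09
Total deductions = $31.69 + $275.22 + $326.40 + $632.02 + $1,803.43 + $56.22 + $44.82 + $36.76 + $103.09 = $3,309.65
Net pay = $8,964.76 − $3,309.65 = $5,655.11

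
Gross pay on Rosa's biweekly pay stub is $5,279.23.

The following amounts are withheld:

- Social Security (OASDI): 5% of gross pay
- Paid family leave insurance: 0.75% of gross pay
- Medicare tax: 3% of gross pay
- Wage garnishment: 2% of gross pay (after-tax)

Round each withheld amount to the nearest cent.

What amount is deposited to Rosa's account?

$4,711.72

Paid family leave insurance: $5,279.23 × 0.0075 = $39.59
Social Security (OASDI): $5,279.23 × 0.05 = $263.96
Medicare tax: $5,279.23 × 0.03 = $158.38
Wage garnishment: $5,279.23 × 0.02 = $105.58
Total deductions = $39.59 + $263.96 + $158.38 + $105.58 = $567.51
Net pay = $5,279.23 − $567.51 = $4,711.72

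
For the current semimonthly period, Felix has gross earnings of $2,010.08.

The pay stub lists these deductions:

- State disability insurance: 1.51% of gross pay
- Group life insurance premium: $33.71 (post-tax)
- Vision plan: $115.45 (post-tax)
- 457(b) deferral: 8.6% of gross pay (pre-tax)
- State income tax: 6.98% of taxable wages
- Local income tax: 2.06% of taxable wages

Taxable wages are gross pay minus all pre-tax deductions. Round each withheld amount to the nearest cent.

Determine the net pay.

$1,491.61

457(b) deferral: $2,010.08 × 0.086 = $172.87
Taxable wages = $2,010.08 − $172.87 = $1,837.21
State income tax: $1,837.21 × 0.0698 = $128.24
Local income tax: $1,837.21 × 0.0206 = $37.85
State disability insurance: $2,010.08 × 0.0151 = $30.35
Vision plan: $115.45
Group life insurance premium: $33.71
Total deductions = $172.87 + $128.24 + $37.85 + $30.35 + $115.45 + $33.71 = $518.47
Net pay = $2,010.08 − $518.47 = $1,491.61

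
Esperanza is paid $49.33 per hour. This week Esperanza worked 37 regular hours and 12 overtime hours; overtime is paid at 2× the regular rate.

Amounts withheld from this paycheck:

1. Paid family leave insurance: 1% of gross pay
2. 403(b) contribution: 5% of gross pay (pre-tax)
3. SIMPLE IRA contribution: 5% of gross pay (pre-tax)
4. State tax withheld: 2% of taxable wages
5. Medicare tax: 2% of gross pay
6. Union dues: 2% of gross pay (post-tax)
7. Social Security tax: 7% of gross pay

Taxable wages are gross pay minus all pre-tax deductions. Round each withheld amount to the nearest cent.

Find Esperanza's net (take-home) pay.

$2,292.96

Regular pay: 37 × $49.33 = $1,825.21
Overtime pay: 12 × $49.33 × 2 = $1,183.92
Gross pay = $1,825.21 + $1,183.92 = $3,009.13
SIMPLE IRA contribution: $3,009.13 × 0.05 = $150.46
403(b) contribution: $3,009.13 × 0.05 = $150.46
Pre-tax total = $150.46 + $150.46 = $300.92
Taxable wages = $3,009.13 − $300.92 = $2,708.21
State tax withheld: $2,708.21 × 0.02 = $54.16
Medicare tax: $3,009.13 × 0.02 = $60.18
Paid family leave insurance: $3,009.13 × 0.01 = $30.09
Social Security tax: $3,009.13 × 0.07 = $210.64
Union dues: $3,009.13 × 0.02 = $60.18
Total deductions = $150.46 + $150.46 + $54.16 + $60.18 + $30.09 + $210.64 + $60.18 = $716.17
Net pay = $3,009.13 − $716.17 = $2,292.96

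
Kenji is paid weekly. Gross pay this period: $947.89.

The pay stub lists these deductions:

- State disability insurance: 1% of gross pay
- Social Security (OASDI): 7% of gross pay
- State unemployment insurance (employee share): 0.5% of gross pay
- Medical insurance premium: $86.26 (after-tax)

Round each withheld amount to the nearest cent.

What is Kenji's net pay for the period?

State unemployment insurance (employee share): $947.89 × 0.005 = $4.74
State disability insurance: $947.89 × 0.01 = $9.48
Social Security (OASDI): $947.89 × 0.07 = $66.35
Medical insurance premium: $86.26
Total deductions = $4.74 + $9.48 + $66.35 + $86.26 = $166.83
Net pay = $947.89 − $166.83 = $781.06

$781.06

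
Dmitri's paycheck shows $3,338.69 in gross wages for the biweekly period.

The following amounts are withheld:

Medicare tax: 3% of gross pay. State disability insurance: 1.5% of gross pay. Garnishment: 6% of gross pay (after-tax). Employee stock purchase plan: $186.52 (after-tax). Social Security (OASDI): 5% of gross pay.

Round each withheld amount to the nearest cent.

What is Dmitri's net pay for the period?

$2,634.68

Medicare tax: $3,338.69 × 0.03 = $100.16
Social Security (OASDI): $3,338.69 × 0.05 = $166.93
State disability insurance: $3,338.69 × 0.015 = $50.08
Employee stock purchase plan: $186.52
Garnishment: $3,338.69 × 0.06 = $200.32
Total deductions = $100.16 + $166.93 + $50.08 + $186.52 + $200.32 = $704.01
Net pay = $3,338.69 − $704.01 = $2,634.68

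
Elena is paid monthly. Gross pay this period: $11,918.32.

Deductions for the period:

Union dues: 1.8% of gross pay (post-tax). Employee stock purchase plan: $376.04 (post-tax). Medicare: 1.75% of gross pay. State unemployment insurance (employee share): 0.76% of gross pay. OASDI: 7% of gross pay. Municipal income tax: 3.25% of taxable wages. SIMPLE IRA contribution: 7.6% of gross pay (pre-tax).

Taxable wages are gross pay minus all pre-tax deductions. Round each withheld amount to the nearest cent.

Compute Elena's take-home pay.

$8,930.62

SIMPLE IRA contribution: $11,918.32 × 0.076 = $905.79
Taxable wages = $11,918.32 − $905.79 = $11,012.53
Municipal income tax: $11,012.53 × 0.0325 = $357.91
Medicare: $11,918.32 × 0.0175 = $208.57
State unemployment insurance (employee share): $11,918.32 × 0.0076 = $90.58
OASDI: $11,918.32 × 0.07 = $834.28
Union dues: $11,918.32 × 0.018 = $214.53
Employee stock purchase plan: $376.04
Total deductions = $905.79 + $357.91 + $208.57 + $90.58 + $834.28 + $214.53 + $376.04 = $2,987.70
Net pay = $11,918.32 − $2,987.70 = $8,930.62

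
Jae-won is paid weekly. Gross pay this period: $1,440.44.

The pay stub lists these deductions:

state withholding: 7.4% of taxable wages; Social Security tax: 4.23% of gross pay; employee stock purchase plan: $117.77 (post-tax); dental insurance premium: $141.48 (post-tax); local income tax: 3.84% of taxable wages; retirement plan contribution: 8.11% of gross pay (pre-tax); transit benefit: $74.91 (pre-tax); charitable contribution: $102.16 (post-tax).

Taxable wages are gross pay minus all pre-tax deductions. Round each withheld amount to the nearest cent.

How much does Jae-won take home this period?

$686.02

Retirement plan contribution: $1,440.44 × 0.0811 = $116.82
Transit benefit: $74.91
Pre-tax total = $116.82 + $74.91 = $191.73
Taxable wages = $1,440.44 − $191.73 = $1,248.71
Local income tax: $1,248.71 × 0.0384 = $47.95
State withholding: $1,248.71 × 0.074 = $92.40
Social Security tax: $1,440.44 × 0.0423 = $60.93
Employee stock purchase plan: $117.77
Charitable contribution: $102.16
Dental insurance premium: $141.48
Total deductions = $116.82 + $74.91 + $47.95 + $92.40 + $60.93 + $117.77 + $102.16 + $141.48 = $754.42
Net pay = $1,440.44 − $754.42 = $686.02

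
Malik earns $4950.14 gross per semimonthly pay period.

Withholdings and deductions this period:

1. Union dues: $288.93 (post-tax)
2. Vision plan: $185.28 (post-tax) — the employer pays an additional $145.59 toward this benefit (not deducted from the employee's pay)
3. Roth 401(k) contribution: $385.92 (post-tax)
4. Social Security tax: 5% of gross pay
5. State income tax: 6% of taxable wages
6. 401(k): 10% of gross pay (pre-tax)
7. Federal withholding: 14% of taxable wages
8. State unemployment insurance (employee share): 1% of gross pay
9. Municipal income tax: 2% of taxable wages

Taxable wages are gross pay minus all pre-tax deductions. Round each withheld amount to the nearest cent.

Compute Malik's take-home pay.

401(k): $4950.14 × 0.1 = $495.01
Taxable wages = $4950.14 − $495.01 = $4455.13
Municipal income tax: $4455.13 × 0.02 = $89.10
State income tax: $4455.13 × 0.06 = $267.31
Federal withholding: $4455.13 × 0.14 = $623.72
State unemployment insurance (employee share): $4950.14 × 0.01 = $49.50
Social Security tax: $4950.14 × 0.05 = $247.51
Roth 401(k) contribution: $385.92
Union dues: $288.93
Vision plan: $185.28
(Employer's $145.59 toward vision plan is not withheld from the employee.)
Total deductions = $495.01 + $89.10 + $267.31 + $623.72 + $49.50 + $247.51 + $385.92 + $288.93 + $185.28 = $2632.28
Net pay = $4950.14 − $2632.28 = $2317.86

$2317.86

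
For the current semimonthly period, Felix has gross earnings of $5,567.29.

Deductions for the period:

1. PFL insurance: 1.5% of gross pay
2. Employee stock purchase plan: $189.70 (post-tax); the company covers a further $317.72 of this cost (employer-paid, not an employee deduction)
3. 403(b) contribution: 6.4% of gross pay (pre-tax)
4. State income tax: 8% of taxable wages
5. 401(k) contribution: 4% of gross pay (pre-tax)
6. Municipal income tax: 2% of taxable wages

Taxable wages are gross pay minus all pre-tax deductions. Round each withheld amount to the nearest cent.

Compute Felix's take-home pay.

$4,216.25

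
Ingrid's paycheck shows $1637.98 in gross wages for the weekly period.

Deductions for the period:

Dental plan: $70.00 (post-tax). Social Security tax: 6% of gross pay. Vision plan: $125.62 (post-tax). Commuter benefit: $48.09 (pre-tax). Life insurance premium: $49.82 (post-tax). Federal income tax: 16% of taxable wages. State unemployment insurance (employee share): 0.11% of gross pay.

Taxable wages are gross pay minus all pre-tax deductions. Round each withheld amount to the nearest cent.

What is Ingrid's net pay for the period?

$989.99

Commuter benefit: $48.09
Taxable wages = $1637.98 − $48.09 = $1589.89
Federal income tax: $1589.89 × 0.16 = $254.38
State unemployment insurance (employee share): $1637.98 × 0.0011 = $1.80
Social Security tax: $1637.98 × 0.06 = $98.28
Vision plan: $125.62
Dental plan: $70.00
Life insurance premium: $49.82
Total deductions = $48.09 + $254.38 + $1.80 + $98.28 + $125.62 + $70.00 + $49.82 = $647.99
Net pay = $1637.98 − $647.99 = $989.99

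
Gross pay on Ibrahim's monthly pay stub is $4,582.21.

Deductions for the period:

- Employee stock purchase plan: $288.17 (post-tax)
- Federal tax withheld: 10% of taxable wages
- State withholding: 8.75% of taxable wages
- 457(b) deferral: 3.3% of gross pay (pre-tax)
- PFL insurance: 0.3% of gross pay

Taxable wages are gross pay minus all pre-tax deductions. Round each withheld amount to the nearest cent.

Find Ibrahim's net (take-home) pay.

$3,298.27

457(b) deferral: $4,582.21 × 0.033 = $151.21
Taxable wages = $4,582.21 − $151.21 = $4,431.00
Federal tax withheld: $4,431.00 × 0.1 = $443.10
State withholding: $4,431.00 × 0.0875 = $387.71
PFL insurance: $4,582.21 × 0.003 = $13.75
Employee stock purchase plan: $288.17
Total deductions = $151.21 + $443.10 + $387.71 + $13.75 + $288.17 = $1,283.94
Net pay = $4,582.21 − $1,283.94 = $3,298.27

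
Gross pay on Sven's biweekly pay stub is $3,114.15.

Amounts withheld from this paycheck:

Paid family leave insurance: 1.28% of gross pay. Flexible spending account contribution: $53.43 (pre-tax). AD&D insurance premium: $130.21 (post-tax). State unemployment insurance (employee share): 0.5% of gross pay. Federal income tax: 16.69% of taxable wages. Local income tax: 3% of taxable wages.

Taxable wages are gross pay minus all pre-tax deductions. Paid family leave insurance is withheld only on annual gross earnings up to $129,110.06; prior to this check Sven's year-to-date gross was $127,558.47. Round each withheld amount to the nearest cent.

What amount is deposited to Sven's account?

$2,292.43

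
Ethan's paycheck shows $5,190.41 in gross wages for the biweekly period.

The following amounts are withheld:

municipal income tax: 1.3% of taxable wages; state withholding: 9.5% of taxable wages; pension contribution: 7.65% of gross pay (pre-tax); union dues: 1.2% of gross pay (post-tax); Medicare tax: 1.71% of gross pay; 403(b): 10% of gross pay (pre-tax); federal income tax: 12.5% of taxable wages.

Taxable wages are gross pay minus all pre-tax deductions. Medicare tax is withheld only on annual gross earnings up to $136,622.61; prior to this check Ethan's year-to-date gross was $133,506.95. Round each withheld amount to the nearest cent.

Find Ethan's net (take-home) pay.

$3,162.82

403(b): $5,190.41 × 0.1 = $519.04
Pension contribution: $5,190.41 × 0.0765 = $397.07
Pre-tax total = $519.04 + $397.07 = $916.11
Taxable wages = $5,190.41 − $916.11 = $4,274.30
Municipal income tax: $4,274.30 × 0.013 = $55.57
State withholding: $4,274.30 × 0.095 = $406.06
Federal income tax: $4,274.30 × 0.125 = $534.29
Medicare tax: only $136,622.61 − $133,506.95 = $3,115.66 of this check is subject → $3,115.66 × 0.0171 = $53.28
Union dues: $5,190.41 × 0.012 = $62.28
Total deductions = $519.04 + $397.07 + $55.57 + $406.06 + $534.29 + $53.28 + $62.28 = $2,027.59
Net pay = $5,190.41 − $2,027.59 = $3,162.82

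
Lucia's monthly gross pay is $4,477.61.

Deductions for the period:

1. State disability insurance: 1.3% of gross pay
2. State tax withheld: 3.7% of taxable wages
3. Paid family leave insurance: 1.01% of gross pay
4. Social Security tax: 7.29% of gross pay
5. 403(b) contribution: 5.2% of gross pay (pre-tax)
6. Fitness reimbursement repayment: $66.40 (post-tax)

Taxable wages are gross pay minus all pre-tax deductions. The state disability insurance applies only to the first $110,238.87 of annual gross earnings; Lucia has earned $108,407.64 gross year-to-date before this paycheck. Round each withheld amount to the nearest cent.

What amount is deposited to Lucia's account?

$3,625.86

403(b) contribution: $4,477.61 × 0.052 = $232.84
Taxable wages = $4,477.61 − $232.84 = $4,244.77
State tax withheld: $4,244.77 × 0.037 = $157.06
Social Security tax: $4,477.61 × 0.0729 = $326.42
State disability insurance: only $110,238.87 − $108,407.64 = $1,831.23 of this check is subject → $1,831.23 × 0.013 = $23.81
Paid family leave insurance: $4,477.61 × 0.0101 = $45.22
Fitness reimbursement repayment: $66.40
Total deductions = $232.84 + $157.06 + $326.42 + $23.81 + $45.22 + $66.40 = $851.75
Net pay = $4,477.61 − $851.75 = $3,625.86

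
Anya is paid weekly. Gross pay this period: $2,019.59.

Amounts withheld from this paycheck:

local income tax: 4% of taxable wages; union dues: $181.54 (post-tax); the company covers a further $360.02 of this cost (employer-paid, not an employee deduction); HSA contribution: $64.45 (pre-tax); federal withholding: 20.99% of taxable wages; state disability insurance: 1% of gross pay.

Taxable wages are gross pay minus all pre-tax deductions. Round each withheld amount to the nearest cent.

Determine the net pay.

$1,264.81

HSA contribution: $64.45
Taxable wages = $2,019.59 − $64.45 = $1,955.14
Federal withholding: $1,955.14 × 0.2099 = $410.38
Local income tax: $1,955.14 × 0.04 = $78.21
State disability insurance: $2,019.59 × 0.01 = $20.20
Union dues: $181.54
(Employer's $360.02 toward union dues is not withheld from the employee.)
Total deductions = $64.45 + $410.38 + $78.21 + $20.20 + $181.54 = $754.78
Net pay = $2,019.59 − $754.78 = $1,264.81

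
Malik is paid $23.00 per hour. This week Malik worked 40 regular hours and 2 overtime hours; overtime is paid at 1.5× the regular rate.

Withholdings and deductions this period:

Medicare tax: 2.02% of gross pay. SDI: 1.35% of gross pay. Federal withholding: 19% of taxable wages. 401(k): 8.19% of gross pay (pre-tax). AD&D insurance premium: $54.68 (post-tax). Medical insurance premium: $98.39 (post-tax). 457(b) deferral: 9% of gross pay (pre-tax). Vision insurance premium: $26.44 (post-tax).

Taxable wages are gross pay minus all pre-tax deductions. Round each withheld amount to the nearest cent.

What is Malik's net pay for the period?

$450.54

Regular pay: 40 × $23.00 = $920.00
Overtime pay: 2 × $23.00 × 1.5 = $69.00
Gross pay = $920.00 + $69.00 = $989.00
457(b) deferral: $989.00 × 0.09 = $89.01
401(k): $989.00 × 0.0819 = $81.00
Pre-tax total = $89.01 + $81.00 = $170.01
Taxable wages = $989.00 − $170.01 = $818.99
Federal withholding: $818.99 × 0.19 = $155.61
Medicare tax: $989.00 × 0.0202 = $19.98
SDI: $989.00 × 0.0135 = $13.35
AD&D insurance premium: $54.68
Medical insurance premium: $98.39
Vision insurance premium: $26.44
Total deductions = $89.01 + $81.00 + $155.61 + $19.98 + $13.35 + $54.68 + $98.39 + $26.44 = $538.46
Net pay = $989.00 − $538.46 = $450.54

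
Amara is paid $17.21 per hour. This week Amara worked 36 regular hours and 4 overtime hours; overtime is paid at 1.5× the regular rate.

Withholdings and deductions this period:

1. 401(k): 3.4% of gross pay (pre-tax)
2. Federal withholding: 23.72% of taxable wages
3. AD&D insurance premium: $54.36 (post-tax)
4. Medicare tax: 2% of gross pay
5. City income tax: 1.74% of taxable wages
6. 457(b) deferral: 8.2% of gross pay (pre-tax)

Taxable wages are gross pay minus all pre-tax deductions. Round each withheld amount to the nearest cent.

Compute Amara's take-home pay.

$407.47

Regular pay: 36 × $17.21 = $619.56
Overtime pay: 4 × $17.21 × 1.5 = $103.26
Gross pay = $619.56 + $103.26 = $722.82
401(k): $722.82 × 0.034 = $24.58
457(b) deferral: $722.82 × 0.082 = $59.27
Pre-tax total = $24.58 + $59.27 = $83.85
Taxable wages = $722.82 − $83.85 = $638.97
Federal withholding: $638.97 × 0.2372 = $151.56
City income tax: $638.97 × 0.0174 = $11.12
Medicare tax: $722.82 × 0.02 = $14.46
AD&D insurance premium: $54.36
Total deductions = $24.58 + $59.27 + $151.56 + $11.12 + $14.46 + $54.36 = $315.35
Net pay = $722.82 − $315.35 = $407.47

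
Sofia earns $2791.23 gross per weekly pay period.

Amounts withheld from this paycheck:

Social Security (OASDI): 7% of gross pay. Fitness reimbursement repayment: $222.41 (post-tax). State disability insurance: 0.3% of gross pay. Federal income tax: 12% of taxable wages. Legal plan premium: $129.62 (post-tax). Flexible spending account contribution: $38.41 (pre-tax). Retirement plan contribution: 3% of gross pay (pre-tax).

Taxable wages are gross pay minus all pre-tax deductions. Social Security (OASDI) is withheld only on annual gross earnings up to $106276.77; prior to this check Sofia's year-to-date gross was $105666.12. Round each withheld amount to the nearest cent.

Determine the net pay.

$1945.64

Flexible spending account contribution: $38.41
Retirement plan contribution: $2791.23 × 0.03 = $83.74
Pre-tax total = $38.41 + $83.74 = $122.15
Taxable wages = $2791.23 − $122.15 = $2669.08
Federal income tax: $2669.08 × 0.12 = $320.29
State disability insurance: $2791.23 × 0.003 = $8.37
Social Security (OASDI): only $106276.77 − $105666.12 = $610.65 of this check is subject → $610.65 × 0.07 = $42.75
Legal plan premium: $129.62
Fitness reimbursement repayment: $222.41
Total deductions = $38.41 + $83.74 + $320.29 + $8.37 + $42.75 + $129.62 + $222.41 = $845.59
Net pay = $2791.23 − $845.59 = $1945.64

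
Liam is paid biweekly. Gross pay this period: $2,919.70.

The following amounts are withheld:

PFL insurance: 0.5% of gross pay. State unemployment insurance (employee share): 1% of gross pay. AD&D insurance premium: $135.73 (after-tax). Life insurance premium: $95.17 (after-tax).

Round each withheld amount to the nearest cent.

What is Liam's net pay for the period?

State unemployment insurance (employee share): $2,919.70 × 0.01 = $29.20
PFL insurance: $2,919.70 × 0.005 = $14.60
Life insurance premium: $95.17
AD&D insurance premium: $135.73
Total deductions = $29.20 + $14.60 + $95.17 + $135.73 = $274.70
Net pay = $2,919.70 − $274.70 = $2,645.00

$2,645.00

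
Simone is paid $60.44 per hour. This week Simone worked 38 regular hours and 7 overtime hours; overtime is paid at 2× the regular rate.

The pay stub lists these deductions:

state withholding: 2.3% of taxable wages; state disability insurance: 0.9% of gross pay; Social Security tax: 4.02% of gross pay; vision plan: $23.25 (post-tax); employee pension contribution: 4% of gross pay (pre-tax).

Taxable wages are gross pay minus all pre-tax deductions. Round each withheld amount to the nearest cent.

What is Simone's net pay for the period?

Regular pay: 38 × $60.44 = $2,296.72
Overtime pay: 7 × $60.44 × 2 = $846.16
Gross pay = $2,296.72 + $846.16 = $3,142.88
Employee pension contribution: $3,142.88 × 0.04 = $125.72
Taxable wages = $3,142.88 − $125.72 = $3,017.16
State withholding: $3,017.16 × 0.023 = $69.39
State disability insurance: $3,142.88 × 0.009 = $28.29
Social Security tax: $3,142.88 × 0.0402 = $126.34
Vision plan: $23.25
Total deductions = $125.72 + $69.39 + $28.29 + $126.34 + $23.25 = $372.99
Net pay = $3,142.88 − $372.99 = $2,769.89

$2,769.89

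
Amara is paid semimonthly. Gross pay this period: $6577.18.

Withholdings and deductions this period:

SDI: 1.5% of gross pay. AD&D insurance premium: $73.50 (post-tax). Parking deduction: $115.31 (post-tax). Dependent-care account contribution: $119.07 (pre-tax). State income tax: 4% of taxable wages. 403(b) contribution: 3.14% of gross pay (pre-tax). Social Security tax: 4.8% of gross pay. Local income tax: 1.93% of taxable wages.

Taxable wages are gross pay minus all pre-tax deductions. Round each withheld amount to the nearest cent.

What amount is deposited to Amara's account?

$5277.70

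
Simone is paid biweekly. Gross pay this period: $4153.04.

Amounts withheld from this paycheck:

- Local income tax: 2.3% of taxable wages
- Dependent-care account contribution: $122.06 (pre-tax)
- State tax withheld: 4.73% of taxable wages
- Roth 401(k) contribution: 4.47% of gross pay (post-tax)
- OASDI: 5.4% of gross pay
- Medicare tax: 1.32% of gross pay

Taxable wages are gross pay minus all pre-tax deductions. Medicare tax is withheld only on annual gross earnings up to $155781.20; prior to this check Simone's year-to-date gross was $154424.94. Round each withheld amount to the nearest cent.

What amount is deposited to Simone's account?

$3319.80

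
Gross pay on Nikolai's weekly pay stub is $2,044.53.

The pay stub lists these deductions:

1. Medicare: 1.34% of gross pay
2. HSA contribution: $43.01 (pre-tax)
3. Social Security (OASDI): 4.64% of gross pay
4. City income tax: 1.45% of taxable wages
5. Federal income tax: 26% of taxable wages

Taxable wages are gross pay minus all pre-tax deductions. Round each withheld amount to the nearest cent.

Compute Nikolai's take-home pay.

HSA contribution: $43.01
Taxable wages = $2,044.53 − $43.01 = $2,001.52
Federal income tax: $2,001.52 × 0.26 = $520.40
City income tax: $2,001.52 × 0.0145 = $29.02
Medicare: $2,044.53 × 0.0134 = $27.40
Social Security (OASDI): $2,044.53 × 0.0464 = $94.87
Total deductions = $43.01 + $520.40 + $29.02 + $27.40 + $94.87 = $714.70
Net pay = $2,044.53 − $714.70 = $1,329.83

$1,329.83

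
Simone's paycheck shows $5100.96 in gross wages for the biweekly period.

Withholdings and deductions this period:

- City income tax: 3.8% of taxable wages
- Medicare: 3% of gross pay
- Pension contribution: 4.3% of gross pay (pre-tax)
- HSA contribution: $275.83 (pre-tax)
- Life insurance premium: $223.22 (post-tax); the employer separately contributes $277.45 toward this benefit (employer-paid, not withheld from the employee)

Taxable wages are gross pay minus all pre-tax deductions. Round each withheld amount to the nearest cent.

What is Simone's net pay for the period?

HSA contribution: $275.83
Pension contribution: $5100.96 × 0.043 = $219.34
Pre-tax total = $275.83 + $219.34 = $495.17
Taxable wages = $5100.96 − $495.17 = $4605.79
City income tax: $4605.79 × 0.038 = $175.02
Medicare: $5100.96 × 0.03 = $153.03
Life insurance premium: $223.22
(Employer's $277.45 toward life insurance premium is not withheld from the employee.)
Total deductions = $275.83 + $219.34 + $175.02 + $153.03 + $223.22 = $1046.44
Net pay = $5100.96 − $1046.44 = $4054.52

$4054.52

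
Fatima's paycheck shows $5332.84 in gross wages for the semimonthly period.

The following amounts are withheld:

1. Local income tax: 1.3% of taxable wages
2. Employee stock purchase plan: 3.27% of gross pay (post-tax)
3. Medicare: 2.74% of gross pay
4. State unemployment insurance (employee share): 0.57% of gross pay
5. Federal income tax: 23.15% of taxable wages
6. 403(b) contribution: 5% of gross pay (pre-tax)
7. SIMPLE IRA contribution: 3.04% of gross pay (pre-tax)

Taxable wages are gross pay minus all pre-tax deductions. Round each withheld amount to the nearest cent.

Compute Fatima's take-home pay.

403(b) contribution: $5332.84 × 0.05 = $266.64
SIMPLE IRA contribution: $5332.84 × 0.0304 = $162.12
Pre-tax total = $266.64 + $162.12 = $428.76
Taxable wages = $5332.84 − $428.76 = $4904.08
Federal income tax: $4904.08 × 0.2315 = $1135.29
Local income tax: $4904.08 × 0.013 = $63.75
State unemployment insurance (employee share): $5332.84 × 0.0057 = $30.40
Medicare: $5332.84 × 0.0274 = $146.12
Employee stock purchase plan: $5332.84 × 0.0327 = $174.38
Total deductions = $266.64 + $162.12 + $1135.29 + $63.75 + $30.40 + $146.12 + $174.38 = $1978.70
Net pay = $5332.84 − $1978.70 = $3354.14

$3354.14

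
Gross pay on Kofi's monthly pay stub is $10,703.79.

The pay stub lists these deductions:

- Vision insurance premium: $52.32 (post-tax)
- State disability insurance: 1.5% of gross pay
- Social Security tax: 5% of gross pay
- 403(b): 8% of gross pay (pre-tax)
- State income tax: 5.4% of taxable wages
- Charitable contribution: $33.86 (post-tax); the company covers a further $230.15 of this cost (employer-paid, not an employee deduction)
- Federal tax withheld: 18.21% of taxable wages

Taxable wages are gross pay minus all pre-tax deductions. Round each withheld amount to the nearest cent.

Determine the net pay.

403(b): $10,703.79 × 0.08 = $856.30
Taxable wages = $10,703.79 − $856.30 = $9,847.49
Federal tax withheld: $9,847.49 × 0.1821 = $1,793.23
State income tax: $9,847.49 × 0.054 = $531.76
Social Security tax: $10,703.79 × 0.05 = $535.19
State disability insurance: $10,703.79 × 0.015 = $160.56
Charitable contribution: $33.86
Vision insurance premium: $52.32
(Employer's $230.15 toward charitable contribution is not withheld from the employee.)
Total deductions = $856.30 + $1,793.23 + $531.76 + $535.19 + $160.56 + $33.86 + $52.32 = $3,963.22
Net pay = $10,703.79 − $3,963.22 = $6,740.57

$6,740.57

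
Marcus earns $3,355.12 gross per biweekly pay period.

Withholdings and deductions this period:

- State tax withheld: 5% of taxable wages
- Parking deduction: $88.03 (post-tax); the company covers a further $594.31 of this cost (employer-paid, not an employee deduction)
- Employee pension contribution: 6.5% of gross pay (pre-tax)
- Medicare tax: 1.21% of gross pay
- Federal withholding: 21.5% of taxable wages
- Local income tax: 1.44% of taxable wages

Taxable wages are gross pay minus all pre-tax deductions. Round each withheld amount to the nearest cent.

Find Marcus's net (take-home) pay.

Employee pension contribution: $3,355.12 × 0.065 = $218.08
Taxable wages = $3,355.12 − $218.08 = $3,137.04
State tax withheld: $3,137.04 × 0.05 = $156.85
Local income tax: $3,137.04 × 0.0144 = $45.17
Federal withholding: $3,137.04 × 0.215 = $674.46
Medicare tax: $3,355.12 × 0.0121 = $40.60
Parking deduction: $88.03
(Employer's $594.31 toward parking deduction is not withheld from the employee.)
Total deductions = $218.08 + $156.85 + $45.17 + $674.46 + $40.60 + $88.03 = $1,223.19
Net pay = $3,355.12 − $1,223.19 = $2,131.93

$2,131.93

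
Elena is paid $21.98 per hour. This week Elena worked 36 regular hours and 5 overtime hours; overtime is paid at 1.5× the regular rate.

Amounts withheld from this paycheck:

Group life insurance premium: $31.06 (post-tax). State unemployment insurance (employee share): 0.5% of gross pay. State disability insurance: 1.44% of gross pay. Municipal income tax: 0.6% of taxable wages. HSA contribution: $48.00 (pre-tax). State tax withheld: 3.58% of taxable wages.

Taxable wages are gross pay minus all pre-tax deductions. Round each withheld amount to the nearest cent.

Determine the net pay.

Regular pay: 36 × $21.98 = $791.28
Overtime pay: 5 × $21.98 × 1.5 = $164.85
Gross pay = $791.28 + $164.85 = $956.13
HSA contribution: $48.00
Taxable wages = $956.13 − $48.00 = $908.13
State tax withheld: $908.13 × 0.0358 = $32.51
Municipal income tax: $908.13 × 0.006 = $5.45
State disability insurance: $956.13 × 0.0144 = $13.77
State unemployment insurance (employee share): $956.13 × 0.005 = $4.78
Group life insurance premium: $31.06
Total deductions = $48.00 + $32.51 + $5.45 + $13.77 + $4.78 + $31.06 = $135.57
Net pay = $956.13 − $135.57 = $820.56

$820.56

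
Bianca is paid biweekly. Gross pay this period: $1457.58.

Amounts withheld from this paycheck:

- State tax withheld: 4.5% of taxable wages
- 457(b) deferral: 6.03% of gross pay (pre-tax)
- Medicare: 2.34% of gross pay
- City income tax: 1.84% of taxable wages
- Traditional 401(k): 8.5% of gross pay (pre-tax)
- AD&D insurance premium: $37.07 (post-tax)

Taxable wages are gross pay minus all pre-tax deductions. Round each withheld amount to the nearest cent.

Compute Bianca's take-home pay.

$1095.64

457(b) deferral: $1457.58 × 0.0603 = $87.89
Traditional 401(k): $1457.58 × 0.085 = $123.89
Pre-tax total = $87.89 + $123.89 = $211.78
Taxable wages = $1457.58 − $211.78 = $1245.80
City income tax: $1245.80 × 0.0184 = $22.92
State tax withheld: $1245.80 × 0.045 = $56.06
Medicare: $1457.58 × 0.0234 = $34.11
AD&D insurance premium: $37.07
Total deductions = $87.89 + $123.89 + $22.92 + $56.06 + $34.11 + $37.07 = $361.94
Net pay = $1457.58 − $361.94 = $1095.64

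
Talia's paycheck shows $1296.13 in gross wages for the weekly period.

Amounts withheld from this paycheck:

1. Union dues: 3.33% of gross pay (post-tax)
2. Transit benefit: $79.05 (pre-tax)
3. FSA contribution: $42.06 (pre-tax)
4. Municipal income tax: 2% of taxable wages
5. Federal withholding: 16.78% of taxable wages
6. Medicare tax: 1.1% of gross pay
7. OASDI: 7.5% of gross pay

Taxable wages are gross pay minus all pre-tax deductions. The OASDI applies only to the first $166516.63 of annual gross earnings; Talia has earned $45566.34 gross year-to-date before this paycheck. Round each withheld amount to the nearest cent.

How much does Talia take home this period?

$799.72

Transit benefit: $79.05
FSA contribution: $42.06
Pre-tax total = $79.05 + $42.06 = $121.11
Taxable wages = $1296.13 − $121.11 = $1175.02
Municipal income tax: $1175.02 × 0.02 = $23.50
Federal withholding: $1175.02 × 0.1678 = $197.17
Medicare tax: $1296.13 × 0.011 = $14.26
OASDI: cap not yet reached, full $1296.13 is subject → $1296.13 × 0.075 = $97.21
Union dues: $1296.13 × 0.0333 = $43.16
Total deductions = $79.05 + $42.06 + $23.50 + $197.17 + $14.26 + $97.21 + $43.16 = $496.41
Net pay = $1296.13 − $496.41 = $799.72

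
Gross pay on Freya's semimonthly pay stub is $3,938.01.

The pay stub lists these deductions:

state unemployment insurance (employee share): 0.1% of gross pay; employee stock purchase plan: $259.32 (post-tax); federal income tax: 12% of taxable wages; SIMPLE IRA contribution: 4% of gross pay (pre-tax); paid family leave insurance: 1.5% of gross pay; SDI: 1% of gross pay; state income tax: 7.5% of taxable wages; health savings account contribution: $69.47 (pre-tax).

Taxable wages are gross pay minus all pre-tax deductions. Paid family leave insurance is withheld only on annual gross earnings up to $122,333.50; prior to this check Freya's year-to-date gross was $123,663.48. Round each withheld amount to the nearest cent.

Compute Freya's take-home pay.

Health savings account contribution: $69.47
SIMPLE IRA contribution: $3,938.01 × 0.04 = $157.52
Pre-tax total = $69.47 + $157.52 = $226.99
Taxable wages = $3,938.01 − $226.99 = $3,711.02
State income tax: $3,711.02 × 0.075 = $278.33
Federal income tax: $3,711.02 × 0.12 = $445.32
State unemployment insurance (employee share): $3,938.01 × 0.001 = $3.94
Paid family leave insurance: annual cap $122,333.50 already reached (YTD $123,663.48), so $0.00
SDI: $3,938.01 × 0.01 = $39.38
Employee stock purchase plan: $259.32
Total deductions = $69.47 + $157.52 + $278.33 + $445.32 + $3.94 + $0.00 + $39.38 + $259.32 = $1,253.28
Net pay = $3,938.01 − $1,253.28 = $2,684.73

$2,684.73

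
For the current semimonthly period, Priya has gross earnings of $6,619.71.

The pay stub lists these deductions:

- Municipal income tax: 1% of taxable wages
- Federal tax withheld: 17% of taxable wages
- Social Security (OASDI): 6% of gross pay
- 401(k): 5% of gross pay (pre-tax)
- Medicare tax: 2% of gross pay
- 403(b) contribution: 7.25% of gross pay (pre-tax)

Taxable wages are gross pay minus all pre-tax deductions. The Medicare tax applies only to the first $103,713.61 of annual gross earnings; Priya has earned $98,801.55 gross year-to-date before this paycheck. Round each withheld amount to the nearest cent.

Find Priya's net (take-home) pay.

$4,267.79

403(b) contribution: $6,619.71 × 0.0725 = $479.93
401(k): $6,619.71 × 0.05 = $330.99
Pre-tax total = $479.93 + $330.99 = $810.92
Taxable wages = $6,619.71 − $810.92 = $5,808.79
Federal tax withheld: $5,808.79 × 0.17 = $987.49
Municipal income tax: $5,808.79 × 0.01 = $58.09
Social Security (OASDI): $6,619.71 × 0.06 = $397.18
Medicare tax: only $103,713.61 − $98,801.55 = $4,912.06 of this check is subject → $4,912.06 × 0.02 = $98.24
Total deductions = $479.93 + $330.99 + $987.49 + $58.09 + $397.18 + $98.24 = $2,351.92
Net pay = $6,619.71 − $2,351.92 = $4,267.79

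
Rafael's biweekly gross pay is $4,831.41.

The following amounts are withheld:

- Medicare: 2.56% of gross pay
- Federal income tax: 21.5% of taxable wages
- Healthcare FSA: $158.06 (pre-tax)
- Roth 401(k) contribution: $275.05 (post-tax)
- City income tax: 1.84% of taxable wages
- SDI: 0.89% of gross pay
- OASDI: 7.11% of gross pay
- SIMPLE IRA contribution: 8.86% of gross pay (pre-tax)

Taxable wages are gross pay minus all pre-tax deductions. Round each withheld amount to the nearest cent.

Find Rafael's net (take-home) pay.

$2,469.20

SIMPLE IRA contribution: $4,831.41 × 0.0886 = $428.06
Healthcare FSA: $158.06
Pre-tax total = $428.06 + $158.06 = $586.12
Taxable wages = $4,831.41 − $586.12 = $4,245.29
Federal income tax: $4,245.29 × 0.215 = $912.74
City income tax: $4,245.29 × 0.0184 = $78.11
SDI: $4,831.41 × 0.0089 = $43.00
OASDI: $4,831.41 × 0.0711 = $343.51
Medicare: $4,831.41 × 0.0256 = $123.68
Roth 401(k) contribution: $275.05
Total deductions = $428.06 + $158.06 + $912.74 + $78.11 + $43.00 + $343.51 + $123.68 + $275.05 = $2,362.21
Net pay = $4,831.41 − $2,362.21 = $2,469.20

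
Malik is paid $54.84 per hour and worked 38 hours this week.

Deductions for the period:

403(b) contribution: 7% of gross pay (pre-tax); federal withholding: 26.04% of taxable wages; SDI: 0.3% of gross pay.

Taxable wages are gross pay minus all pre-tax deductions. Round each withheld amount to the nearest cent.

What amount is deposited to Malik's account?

$1,427.13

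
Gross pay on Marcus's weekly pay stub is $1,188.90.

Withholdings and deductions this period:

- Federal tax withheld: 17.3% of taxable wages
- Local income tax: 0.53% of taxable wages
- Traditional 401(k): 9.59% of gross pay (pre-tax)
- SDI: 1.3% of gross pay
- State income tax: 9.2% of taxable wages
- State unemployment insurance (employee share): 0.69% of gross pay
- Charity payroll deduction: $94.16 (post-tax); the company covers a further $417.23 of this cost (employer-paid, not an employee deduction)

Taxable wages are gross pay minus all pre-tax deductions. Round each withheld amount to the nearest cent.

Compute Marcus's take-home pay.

$666.52

Traditional 401(k): $1,188.90 × 0.0959 = $114.02
Taxable wages = $1,188.90 − $114.02 = $1,074.88
State income tax: $1,074.88 × 0.092 = $98.89
Federal tax withheld: $1,074.88 × 0.173 = $185.95
Local income tax: $1,074.88 × 0.0053 = $5.70
State unemployment insurance (employee share): $1,188.90 × 0.0069 = $8.20
SDI: $1,188.90 × 0.013 = $15.46
Charity payroll deduction: $94.16
(Employer's $417.23 toward charity payroll deduction is not withheld from the employee.)
Total deductions = $114.02 + $98.89 + $185.95 + $5.70 + $8.20 + $15.46 + $94.16 = $522.38
Net pay = $1,188.90 − $522.38 = $666.52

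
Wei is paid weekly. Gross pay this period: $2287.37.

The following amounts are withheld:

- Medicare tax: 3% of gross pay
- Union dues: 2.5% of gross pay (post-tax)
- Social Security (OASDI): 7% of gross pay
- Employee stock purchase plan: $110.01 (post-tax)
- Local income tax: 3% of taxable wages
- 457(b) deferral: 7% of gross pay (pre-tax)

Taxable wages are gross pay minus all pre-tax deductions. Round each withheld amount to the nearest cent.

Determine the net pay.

$1667.50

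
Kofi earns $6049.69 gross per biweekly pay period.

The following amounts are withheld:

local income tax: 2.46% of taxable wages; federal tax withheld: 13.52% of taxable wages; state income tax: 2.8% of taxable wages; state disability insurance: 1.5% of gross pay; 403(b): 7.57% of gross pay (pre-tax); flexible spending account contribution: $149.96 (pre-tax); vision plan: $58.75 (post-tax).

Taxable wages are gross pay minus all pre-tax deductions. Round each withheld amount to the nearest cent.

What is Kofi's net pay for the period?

$4270.30

403(b): $6049.69 × 0.0757 = $457.96
Flexible spending account contribution: $149.96
Pre-tax total = $457.96 + $149.96 = $607.92
Taxable wages = $6049.69 − $607.92 = $5441.77
Federal tax withheld: $5441.77 × 0.1352 = $735.73
State income tax: $5441.77 × 0.028 = $152.37
Local income tax: $5441.77 × 0.0246 = $133.87
State disability insurance: $6049.69 × 0.015 = $90.75
Vision plan: $58.75
Total deductions = $457.96 + $149.96 + $735.73 + $152.37 + $133.87 + $90.75 + $58.75 = $1779.39
Net pay = $6049.69 − $1779.39 = $4270.30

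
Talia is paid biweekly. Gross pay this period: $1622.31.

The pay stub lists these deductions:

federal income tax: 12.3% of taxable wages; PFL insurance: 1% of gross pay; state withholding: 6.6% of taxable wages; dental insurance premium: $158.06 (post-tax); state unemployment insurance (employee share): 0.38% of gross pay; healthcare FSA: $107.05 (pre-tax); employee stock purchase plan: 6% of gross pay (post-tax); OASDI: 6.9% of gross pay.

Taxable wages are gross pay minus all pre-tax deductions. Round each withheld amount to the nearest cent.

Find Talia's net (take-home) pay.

Healthcare FSA: $107.05
Taxable wages = $1622.31 − $107.05 = $1515.26
Federal income tax: $1515.26 × 0.123 = $186.38
State withholding: $1515.26 × 0.066 = $100.01
OASDI: $1622.31 × 0.069 = $111.94
PFL insurance: $1622.31 × 0.01 = $16.22
State unemployment insurance (employee share): $1622.31 × 0.0038 = $6.16
Employee stock purchase plan: $1622.31 × 0.06 = $97.34
Dental insurance premium: $158.06
Total deductions = $107.05 + $186.38 + $100.01 + $111.94 + $16.22 + $6.16 + $97.34 + $158.06 = $783.16
Net pay = $1622.31 − $783.16 = $839.15

$839.15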